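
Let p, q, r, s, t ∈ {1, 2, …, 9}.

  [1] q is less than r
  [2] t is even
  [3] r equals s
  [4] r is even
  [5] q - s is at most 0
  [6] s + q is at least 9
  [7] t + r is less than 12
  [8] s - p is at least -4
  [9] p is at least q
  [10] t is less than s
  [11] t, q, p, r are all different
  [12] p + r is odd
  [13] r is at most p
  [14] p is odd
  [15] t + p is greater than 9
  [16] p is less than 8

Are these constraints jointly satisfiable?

Setting (p, q, r, s, t) = (7, 3, 6, 6, 4) satisfies everything: constraint 5: q - s = -3; constraint 6: s + q = 9, and the others follow.

Satisfiable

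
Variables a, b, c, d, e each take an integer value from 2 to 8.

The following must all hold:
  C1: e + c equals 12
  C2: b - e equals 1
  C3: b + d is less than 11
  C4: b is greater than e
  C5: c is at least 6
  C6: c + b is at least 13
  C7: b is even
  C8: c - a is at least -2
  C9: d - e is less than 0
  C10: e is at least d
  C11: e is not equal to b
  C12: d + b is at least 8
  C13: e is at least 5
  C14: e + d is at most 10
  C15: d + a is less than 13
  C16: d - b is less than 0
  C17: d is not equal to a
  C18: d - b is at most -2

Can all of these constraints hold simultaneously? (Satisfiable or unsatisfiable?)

The assignment a = 7, b = 6, c = 7, d = 4, e = 5 works:
  constraint 1 holds since e + c = 12.
  constraint 2 holds since b - e = 1.
  constraint 3 holds since b + d = 10.
The rest check out directly.

Satisfiable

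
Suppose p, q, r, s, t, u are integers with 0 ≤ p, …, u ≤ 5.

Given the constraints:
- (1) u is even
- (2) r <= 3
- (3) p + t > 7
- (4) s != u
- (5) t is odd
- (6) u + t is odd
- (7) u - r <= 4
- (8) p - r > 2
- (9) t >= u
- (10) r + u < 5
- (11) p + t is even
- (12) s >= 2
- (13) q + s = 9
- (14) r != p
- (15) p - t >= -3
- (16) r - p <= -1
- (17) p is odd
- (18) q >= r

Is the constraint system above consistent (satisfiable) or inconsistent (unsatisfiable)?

Setting (p, q, r, s, t, u) = (3, 5, 0, 4, 5, 2) satisfies everything: constraint 3: p + t = 8; constraint 7: u - r = 2; constraint 8: p - r = 3, and the others follow.

Satisfiable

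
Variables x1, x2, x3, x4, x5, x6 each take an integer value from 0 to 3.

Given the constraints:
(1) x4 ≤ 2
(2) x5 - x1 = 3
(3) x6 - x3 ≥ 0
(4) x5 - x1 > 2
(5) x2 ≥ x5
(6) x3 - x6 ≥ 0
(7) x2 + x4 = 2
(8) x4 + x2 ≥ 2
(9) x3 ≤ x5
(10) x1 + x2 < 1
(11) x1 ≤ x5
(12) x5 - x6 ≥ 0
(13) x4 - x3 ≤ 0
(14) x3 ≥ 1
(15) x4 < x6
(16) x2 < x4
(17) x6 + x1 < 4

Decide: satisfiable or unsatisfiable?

Unsatisfiable

Constraints 5, 6, 9, 15, and 16 give x6 ≤ x3, x3 ≤ x5, x5 ≤ x2, x2 < x4, x4 < x6. Chaining: x6 ≤ x3 ≤ x5 ≤ x2 < x4 < x6, which forces x6 < x6 — impossible.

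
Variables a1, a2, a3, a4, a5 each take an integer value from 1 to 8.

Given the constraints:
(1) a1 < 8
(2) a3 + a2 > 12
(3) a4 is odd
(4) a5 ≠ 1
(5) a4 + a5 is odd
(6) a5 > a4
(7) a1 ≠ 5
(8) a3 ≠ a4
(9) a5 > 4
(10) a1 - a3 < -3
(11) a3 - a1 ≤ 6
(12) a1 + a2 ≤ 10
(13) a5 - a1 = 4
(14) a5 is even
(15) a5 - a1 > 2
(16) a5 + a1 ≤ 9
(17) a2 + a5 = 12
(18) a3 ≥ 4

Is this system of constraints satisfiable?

Satisfiable

The assignment a1 = 2, a2 = 6, a3 = 8, a4 = 5, a5 = 6 works:
  constraint 2 holds since a3 + a2 = 14.
  constraint 10 holds since a1 - a3 = -6.
  constraint 11 holds since a3 - a1 = 6.
The rest check out directly.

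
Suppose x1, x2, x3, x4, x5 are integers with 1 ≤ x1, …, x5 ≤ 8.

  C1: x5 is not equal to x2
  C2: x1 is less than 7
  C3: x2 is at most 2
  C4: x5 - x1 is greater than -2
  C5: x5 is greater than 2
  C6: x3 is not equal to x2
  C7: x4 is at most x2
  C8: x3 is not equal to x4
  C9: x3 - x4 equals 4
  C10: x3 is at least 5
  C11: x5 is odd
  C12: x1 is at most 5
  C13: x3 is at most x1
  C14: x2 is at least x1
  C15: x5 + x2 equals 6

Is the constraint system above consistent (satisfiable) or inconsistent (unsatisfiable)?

Unsatisfiable

From constraints 10 and 13: x1 ≥ x3 and x3 ≥ 5, so x1 ≥ 5. From constraints 3 and 14: x1 ≤ x2 and x2 ≤ 2, so x1 ≤ 2. But 2 < 5, so no value of x1 works.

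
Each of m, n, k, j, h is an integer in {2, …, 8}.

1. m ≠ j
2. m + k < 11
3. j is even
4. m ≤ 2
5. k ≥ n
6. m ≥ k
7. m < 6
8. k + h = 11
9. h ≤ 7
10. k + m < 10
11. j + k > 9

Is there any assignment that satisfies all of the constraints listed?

From constraints 4 and 6: k ≤ m ≤ 2. From constraint 9: h ≤ 7. Hence k + h ≤ 9. But constraint 8 requires k + h = 11, and 11 > 9. Contradiction.

Unsatisfiable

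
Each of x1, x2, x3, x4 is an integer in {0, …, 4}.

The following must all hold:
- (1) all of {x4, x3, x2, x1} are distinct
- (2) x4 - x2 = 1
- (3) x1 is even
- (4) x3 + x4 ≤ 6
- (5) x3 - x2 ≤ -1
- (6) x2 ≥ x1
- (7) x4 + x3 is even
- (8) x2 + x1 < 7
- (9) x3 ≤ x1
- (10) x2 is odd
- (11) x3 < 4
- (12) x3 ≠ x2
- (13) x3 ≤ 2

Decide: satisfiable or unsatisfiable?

Try x1 = 2, x2 = 3, x3 = 0, x4 = 4.
Check constraint 2: x4 - x2 = 1; constraint 4: x3 + x4 = 4; constraint 5: x3 - x2 = -3. The remaining constraints are straightforward to verify.

Satisfiable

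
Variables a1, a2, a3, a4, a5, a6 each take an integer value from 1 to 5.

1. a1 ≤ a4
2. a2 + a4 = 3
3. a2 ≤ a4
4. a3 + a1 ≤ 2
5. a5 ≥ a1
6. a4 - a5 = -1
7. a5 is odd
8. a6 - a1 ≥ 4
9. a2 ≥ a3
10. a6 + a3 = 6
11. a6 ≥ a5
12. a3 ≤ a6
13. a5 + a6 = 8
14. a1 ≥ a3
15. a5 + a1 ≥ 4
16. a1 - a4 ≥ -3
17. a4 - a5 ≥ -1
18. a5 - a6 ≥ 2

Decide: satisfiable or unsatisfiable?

Unsatisfiable

Constraints 8, 16, 17, and 18 give a1 − a4 ≥ -3, a4 − a5 ≥ -1, a5 − a6 ≥ 2, a6 − a1 ≥ 4.
Adding all 4 inequalities: the left sides telescope to 0, and the right sides sum to (-3) + (-1) + 2 + 4 = 2. So 0 ≥ 2, which is false.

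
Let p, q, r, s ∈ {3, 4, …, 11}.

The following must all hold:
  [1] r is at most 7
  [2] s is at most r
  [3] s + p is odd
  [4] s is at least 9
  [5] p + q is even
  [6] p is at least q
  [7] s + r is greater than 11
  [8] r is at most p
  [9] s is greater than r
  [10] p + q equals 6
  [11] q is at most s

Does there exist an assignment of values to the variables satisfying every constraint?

Unsatisfiable

From constraints 2 and 4: r ≥ s and s ≥ 9, so r ≥ 9. From constraint 1: r ≤ 7. But 7 < 9, so no value of r works.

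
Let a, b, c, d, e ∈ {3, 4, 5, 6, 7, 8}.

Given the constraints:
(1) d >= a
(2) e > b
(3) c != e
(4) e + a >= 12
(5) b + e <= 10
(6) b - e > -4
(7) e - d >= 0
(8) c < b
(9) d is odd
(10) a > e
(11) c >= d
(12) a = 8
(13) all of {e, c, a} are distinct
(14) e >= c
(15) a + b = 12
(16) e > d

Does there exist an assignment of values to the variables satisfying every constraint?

Unsatisfiable

Constraints 1, 2, 8, 10, and 11 give d ≤ c, c < b, b < e, e < a, a ≤ d. Chaining: d ≤ c < b < e < a ≤ d, which forces d < d — impossible.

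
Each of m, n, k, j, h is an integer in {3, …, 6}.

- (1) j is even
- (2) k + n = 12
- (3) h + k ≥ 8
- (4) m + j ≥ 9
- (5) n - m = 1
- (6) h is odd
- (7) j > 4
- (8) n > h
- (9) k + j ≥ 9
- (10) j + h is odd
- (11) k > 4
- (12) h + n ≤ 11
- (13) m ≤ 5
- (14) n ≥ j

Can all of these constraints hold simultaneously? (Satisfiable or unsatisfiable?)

One satisfying assignment is m = 5, n = 6, k = 6, j = 6, h = 3.
For the less obvious constraints — constraint 2: k + n = 12; constraint 3: h + k = 9; constraint 4: m + j = 11 — and the others hold by inspection.

Satisfiable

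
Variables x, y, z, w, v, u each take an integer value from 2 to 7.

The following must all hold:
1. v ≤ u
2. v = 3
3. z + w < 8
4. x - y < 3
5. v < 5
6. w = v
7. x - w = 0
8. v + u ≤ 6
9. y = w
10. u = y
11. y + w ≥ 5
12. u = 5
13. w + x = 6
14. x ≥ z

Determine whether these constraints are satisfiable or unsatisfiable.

Constraint 12 fixes u = 5 and constraint 2 fixes v = 3. Constraints 6, 9, and 10 give u = y = w = v, so u = v. But 5 ≠ 3 — contradiction.

Unsatisfiable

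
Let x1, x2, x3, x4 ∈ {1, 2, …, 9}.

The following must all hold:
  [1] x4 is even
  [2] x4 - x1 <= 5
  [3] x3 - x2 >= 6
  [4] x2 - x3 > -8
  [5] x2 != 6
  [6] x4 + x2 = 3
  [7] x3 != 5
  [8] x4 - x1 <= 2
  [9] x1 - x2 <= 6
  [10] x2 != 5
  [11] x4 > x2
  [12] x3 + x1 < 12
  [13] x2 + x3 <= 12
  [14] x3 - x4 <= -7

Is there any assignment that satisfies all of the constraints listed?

Unsatisfiable

Constraints 2, 3, 9, and 14 give x3 − x2 ≥ 6, x2 − x1 ≥ -6, x1 − x4 ≥ -5, x4 − x3 ≥ 7.
Adding all 4 inequalities: the left sides telescope to 0, and the right sides sum to 6 + (-6) + (-5) + 7 = 2. So 0 ≥ 2, which is false.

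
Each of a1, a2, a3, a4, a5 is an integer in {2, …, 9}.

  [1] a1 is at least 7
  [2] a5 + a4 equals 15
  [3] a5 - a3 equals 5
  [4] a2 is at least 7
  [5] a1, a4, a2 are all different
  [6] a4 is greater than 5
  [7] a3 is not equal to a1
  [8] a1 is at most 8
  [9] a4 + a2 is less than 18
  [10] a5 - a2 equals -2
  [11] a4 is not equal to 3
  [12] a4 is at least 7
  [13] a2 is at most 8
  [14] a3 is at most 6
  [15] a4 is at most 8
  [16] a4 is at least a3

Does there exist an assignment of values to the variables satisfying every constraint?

Constraints 1, 4, 8, 12, 13, and 15 confine each of a1, a4, a2 to the 2 values {7, 8}.
Constraint 5 requires all 3 of them to be distinct, but only 2 values are available — impossible by the pigeonhole principle.

Unsatisfiable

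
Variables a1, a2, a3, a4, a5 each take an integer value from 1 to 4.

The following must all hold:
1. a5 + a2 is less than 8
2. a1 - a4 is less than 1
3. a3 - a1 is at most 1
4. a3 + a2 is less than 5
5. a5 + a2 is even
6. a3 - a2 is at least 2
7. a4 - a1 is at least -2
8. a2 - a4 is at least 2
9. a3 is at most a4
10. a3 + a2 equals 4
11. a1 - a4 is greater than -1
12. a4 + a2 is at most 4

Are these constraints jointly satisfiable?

Unsatisfiable

Constraints 3, 6, 7, and 8 give a2 − a4 ≥ 2, a4 − a1 ≥ -2, a1 − a3 ≥ -1, a3 − a2 ≥ 2.
Adding all 4 inequalities: the left sides telescope to 0, and the right sides sum to 2 + (-2) + (-1) + 2 = 1. So 0 ≥ 1, which is false.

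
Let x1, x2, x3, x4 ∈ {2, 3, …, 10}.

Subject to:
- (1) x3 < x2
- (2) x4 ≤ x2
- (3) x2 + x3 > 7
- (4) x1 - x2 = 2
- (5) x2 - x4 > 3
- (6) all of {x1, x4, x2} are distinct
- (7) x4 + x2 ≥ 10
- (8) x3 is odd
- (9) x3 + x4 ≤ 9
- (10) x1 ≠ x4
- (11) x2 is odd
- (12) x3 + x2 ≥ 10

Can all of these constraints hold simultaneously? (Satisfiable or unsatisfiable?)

Satisfiable

One satisfying assignment is x1 = 9, x2 = 7, x3 = 3, x4 = 3.
For the less obvious constraints — constraint 3: x2 + x3 = 10; constraint 4: x1 - x2 = 2; constraint 5: x2 - x4 = 4 — and the others hold by inspection.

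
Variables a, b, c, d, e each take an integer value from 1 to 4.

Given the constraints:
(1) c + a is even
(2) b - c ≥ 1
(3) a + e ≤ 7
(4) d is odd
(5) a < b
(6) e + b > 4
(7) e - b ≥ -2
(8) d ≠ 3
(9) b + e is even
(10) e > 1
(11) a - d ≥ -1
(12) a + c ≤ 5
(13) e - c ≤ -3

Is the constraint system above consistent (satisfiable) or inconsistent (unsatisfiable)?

Constraints 2, 7, and 13 give e − b ≥ -2, b − c ≥ 1, c − e ≥ 3.
Adding all 3 inequalities: the left sides telescope to 0, and the right sides sum to (-2) + 1 + 3 = 2. So 0 ≥ 2, which is false.

Unsatisfiable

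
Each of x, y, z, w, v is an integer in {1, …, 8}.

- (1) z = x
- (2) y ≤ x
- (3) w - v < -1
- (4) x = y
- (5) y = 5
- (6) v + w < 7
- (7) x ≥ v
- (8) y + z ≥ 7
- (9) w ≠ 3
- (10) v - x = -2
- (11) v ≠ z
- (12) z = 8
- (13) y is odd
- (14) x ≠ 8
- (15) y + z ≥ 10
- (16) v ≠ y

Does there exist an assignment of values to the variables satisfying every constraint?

Unsatisfiable

Constraint 12 fixes z = 8 and constraint 5 fixes y = 5. Constraints 1 and 4 give z = x = y, so z = y. But 8 ≠ 5 — contradiction.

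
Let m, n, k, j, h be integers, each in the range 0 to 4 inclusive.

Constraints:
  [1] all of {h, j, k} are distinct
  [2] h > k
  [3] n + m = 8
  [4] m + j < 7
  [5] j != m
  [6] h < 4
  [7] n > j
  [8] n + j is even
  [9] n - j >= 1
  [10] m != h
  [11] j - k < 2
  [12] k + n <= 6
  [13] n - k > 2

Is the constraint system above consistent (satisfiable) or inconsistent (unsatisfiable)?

Try m = 4, n = 4, k = 1, j = 0, h = 3.
Check constraint 3: n + m = 8; constraint 4: m + j = 4; constraint 9: n - j = 4. The remaining constraints are straightforward to verify.

Satisfiable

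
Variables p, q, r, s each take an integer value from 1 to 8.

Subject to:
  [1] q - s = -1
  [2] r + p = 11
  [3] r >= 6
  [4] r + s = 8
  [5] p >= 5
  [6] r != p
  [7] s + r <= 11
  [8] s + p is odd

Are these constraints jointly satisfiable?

Take p = 5, q = 1, r = 6, s = 2. Then constraint 1: q - s = -1; constraint 2: r + p = 11; constraint 4: r + s = 8, and every other listed constraint is also met.

Satisfiable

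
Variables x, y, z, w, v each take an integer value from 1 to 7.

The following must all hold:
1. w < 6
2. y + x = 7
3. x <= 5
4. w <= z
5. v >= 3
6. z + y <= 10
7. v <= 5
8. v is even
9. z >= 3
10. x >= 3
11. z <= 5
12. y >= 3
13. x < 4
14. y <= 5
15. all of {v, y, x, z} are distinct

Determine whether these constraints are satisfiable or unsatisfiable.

Unsatisfiable

Constraints 3, 5, 7, 9, 10, 11, 12, and 14 confine each of v, y, x, z to the 3 values {3, …, 5}.
Constraint 15 requires all 4 of them to be distinct, but only 3 values are available — impossible by the pigeonhole principle.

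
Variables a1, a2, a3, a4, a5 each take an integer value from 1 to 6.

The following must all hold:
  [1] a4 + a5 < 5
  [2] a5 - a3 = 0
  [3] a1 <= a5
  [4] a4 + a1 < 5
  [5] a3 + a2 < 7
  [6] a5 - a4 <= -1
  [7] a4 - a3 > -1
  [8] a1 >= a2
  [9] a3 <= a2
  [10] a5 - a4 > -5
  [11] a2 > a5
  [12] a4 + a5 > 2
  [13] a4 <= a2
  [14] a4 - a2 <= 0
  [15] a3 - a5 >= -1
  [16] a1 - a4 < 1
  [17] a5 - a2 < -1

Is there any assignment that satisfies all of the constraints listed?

Constraints 3, 6, 8, and 14 give a5 < a4, a4 ≤ a2, a2 ≤ a1, a1 ≤ a5. Chaining: a5 < a4 ≤ a2 ≤ a1 ≤ a5, which forces a5 < a5 — impossible.

Unsatisfiable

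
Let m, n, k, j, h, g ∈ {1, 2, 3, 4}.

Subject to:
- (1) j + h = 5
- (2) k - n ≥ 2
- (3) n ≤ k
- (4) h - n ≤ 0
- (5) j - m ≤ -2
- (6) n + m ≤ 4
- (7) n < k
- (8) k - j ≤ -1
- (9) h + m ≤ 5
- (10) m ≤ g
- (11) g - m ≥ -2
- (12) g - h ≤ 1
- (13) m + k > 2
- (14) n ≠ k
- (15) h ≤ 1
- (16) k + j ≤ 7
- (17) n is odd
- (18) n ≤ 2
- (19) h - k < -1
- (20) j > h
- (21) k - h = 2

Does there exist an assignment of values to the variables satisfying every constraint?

Unsatisfiable

Constraints 2, 4, 5, 8, 11, and 12 give n − h ≥ 0, h − g ≥ -1, g − m ≥ -2, m − j ≥ 2, j − k ≥ 1, k − n ≥ 2.
Adding all 6 inequalities: the left sides telescope to 0, and the right sides sum to 0 + (-1) + (-2) + 2 + 1 + 2 = 2. So 0 ≥ 2, which is false.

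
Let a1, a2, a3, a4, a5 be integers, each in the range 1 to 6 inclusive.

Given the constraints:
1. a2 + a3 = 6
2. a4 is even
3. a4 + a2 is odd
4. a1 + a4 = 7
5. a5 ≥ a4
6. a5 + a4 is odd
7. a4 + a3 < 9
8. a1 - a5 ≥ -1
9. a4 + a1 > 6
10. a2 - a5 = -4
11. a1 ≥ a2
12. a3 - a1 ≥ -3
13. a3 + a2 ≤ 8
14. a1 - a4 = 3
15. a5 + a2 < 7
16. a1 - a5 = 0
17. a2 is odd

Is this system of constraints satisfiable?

Satisfiable

Try a1 = 5, a2 = 1, a3 = 5, a4 = 2, a5 = 5.
Check constraint 1: a2 + a3 = 6; constraint 4: a1 + a4 = 7; constraint 7: a4 + a3 = 7. The remaining constraints are straightforward to verify.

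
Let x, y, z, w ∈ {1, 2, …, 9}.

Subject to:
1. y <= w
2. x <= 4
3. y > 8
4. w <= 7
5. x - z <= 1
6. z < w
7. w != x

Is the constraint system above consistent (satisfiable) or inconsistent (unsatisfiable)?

Unsatisfiable

From constraint 3: y ≥ 9. From constraints 1 and 4: y ≤ w and w ≤ 7, so y ≤ 7. But 7 < 9, so no value of y works.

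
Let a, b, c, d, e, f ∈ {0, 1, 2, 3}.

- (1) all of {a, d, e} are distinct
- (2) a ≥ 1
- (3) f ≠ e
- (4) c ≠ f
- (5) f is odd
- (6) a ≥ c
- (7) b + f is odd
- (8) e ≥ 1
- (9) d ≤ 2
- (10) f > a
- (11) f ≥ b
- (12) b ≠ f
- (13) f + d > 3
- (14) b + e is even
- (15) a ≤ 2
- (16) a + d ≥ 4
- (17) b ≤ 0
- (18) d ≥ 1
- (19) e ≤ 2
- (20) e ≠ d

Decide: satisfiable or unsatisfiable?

Unsatisfiable

Constraints 2, 8, 9, 15, 18, and 19 confine each of a, d, e to the 2 values {1, 2}.
Constraint 1 requires all 3 of them to be distinct, but only 2 values are available — impossible by the pigeonhole principle.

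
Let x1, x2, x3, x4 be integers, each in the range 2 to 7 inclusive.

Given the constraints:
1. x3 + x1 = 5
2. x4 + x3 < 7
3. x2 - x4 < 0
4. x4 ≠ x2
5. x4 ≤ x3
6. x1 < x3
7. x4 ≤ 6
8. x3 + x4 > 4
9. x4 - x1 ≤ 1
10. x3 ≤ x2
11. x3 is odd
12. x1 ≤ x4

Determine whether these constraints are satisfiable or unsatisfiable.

Constraints 3, 5, and 10 give x4 ≤ x3, x3 ≤ x2, x2 < x4. Chaining: x4 ≤ x3 ≤ x2 < x4, which forces x4 < x4 — impossible.

Unsatisfiable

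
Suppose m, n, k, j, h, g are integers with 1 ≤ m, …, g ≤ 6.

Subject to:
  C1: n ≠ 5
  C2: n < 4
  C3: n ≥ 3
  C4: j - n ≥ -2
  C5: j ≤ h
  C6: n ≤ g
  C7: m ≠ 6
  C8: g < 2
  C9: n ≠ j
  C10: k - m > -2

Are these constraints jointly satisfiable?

Unsatisfiable

From constraints 3 and 6: g ≥ n and n ≥ 3, so g ≥ 3. From constraint 8: g ≤ 1. But 1 < 3, so no value of g works.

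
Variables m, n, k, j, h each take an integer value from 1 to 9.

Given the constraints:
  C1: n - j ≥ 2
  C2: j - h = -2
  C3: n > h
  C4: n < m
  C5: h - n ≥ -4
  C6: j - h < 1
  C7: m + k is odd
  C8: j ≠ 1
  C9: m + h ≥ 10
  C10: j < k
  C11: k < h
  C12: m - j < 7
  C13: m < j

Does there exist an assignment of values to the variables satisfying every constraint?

Unsatisfiable

Constraints 3, 4, 10, 11, and 13 give n < m, m < j, j < k, k < h, h < n. Chaining: n < m < j < k < h < n, which forces n < n — impossible.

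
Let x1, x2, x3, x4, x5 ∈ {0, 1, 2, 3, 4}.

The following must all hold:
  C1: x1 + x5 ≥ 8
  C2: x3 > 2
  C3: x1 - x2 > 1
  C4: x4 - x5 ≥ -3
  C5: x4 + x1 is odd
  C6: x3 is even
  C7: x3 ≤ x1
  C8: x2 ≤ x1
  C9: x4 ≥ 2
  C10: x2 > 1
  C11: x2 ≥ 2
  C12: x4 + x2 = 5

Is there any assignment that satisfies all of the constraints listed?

Setting (x1, x2, x3, x4, x5) = (4, 2, 4, 3, 4) satisfies everything: constraint 1: x1 + x5 = 8; constraint 3: x1 - x2 = 2, and the others follow.

Satisfiable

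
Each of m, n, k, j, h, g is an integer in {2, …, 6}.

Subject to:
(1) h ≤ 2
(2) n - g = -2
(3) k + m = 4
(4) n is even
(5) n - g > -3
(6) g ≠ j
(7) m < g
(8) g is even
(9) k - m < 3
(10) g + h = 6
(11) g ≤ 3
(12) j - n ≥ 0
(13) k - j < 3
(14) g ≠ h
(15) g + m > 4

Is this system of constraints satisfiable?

Unsatisfiable

From constraint 11: g ≤ 3. From constraint 1: h ≤ 2. Hence g + h ≤ 5. But constraint 10 requires g + h = 6, and 6 > 5. Contradiction.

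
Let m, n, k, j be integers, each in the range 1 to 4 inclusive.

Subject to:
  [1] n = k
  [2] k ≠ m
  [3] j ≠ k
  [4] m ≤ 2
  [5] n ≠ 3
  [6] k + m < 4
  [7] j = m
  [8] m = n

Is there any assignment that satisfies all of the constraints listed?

From constraints 1, 7, and 8, j = m = n = k, so j = k. But constraint 3 says j ≠ k. Contradiction.

Unsatisfiable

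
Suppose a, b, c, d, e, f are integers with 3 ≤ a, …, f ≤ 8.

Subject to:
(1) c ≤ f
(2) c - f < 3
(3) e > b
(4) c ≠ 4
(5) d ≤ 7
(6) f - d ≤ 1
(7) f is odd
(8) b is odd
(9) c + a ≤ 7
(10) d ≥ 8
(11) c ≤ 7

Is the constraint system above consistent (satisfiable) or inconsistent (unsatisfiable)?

Unsatisfiable

From constraint 10: d ≥ 8. From constraint 5: d ≤ 7. But 7 < 8, so no value of d works.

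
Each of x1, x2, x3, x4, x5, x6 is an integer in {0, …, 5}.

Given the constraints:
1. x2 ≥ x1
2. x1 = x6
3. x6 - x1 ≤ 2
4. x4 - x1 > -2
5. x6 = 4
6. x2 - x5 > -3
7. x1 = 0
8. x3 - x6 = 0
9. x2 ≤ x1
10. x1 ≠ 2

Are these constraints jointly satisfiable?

Constraint 7 fixes x1 = 0 and constraint 5 fixes x6 = 4, but constraint 2 requires x1 = x6. Since 0 ≠ 4, contradiction.

Unsatisfiable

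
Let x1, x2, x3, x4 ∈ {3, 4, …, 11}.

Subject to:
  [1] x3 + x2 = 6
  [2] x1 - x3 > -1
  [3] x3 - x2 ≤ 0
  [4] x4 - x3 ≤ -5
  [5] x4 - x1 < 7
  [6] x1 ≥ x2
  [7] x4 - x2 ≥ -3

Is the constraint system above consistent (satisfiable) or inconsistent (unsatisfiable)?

Unsatisfiable

Constraints 3, 4, and 7 give x3 − x4 ≥ 5, x4 − x2 ≥ -3, x2 − x3 ≥ 0.
Adding all 3 inequalities: the left sides telescope to 0, and the right sides sum to 5 + (-3) + 0 = 2. So 0 ≥ 2, which is false.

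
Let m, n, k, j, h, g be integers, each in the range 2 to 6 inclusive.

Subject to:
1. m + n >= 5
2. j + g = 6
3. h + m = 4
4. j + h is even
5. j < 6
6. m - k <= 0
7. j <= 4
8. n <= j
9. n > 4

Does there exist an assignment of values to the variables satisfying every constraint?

From constraint 9: n ≥ 5. From constraints 7 and 8: n ≤ j and j ≤ 4, so n ≤ 4. But 4 < 5, so no value of n works.

Unsatisfiable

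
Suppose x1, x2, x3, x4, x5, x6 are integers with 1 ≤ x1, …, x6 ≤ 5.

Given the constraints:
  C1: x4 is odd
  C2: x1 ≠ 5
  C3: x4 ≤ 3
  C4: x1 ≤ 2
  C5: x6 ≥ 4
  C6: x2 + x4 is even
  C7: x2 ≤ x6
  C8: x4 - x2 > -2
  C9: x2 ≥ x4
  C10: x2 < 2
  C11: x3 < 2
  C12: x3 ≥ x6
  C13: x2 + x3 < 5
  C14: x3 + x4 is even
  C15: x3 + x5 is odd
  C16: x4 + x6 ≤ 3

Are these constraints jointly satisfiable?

Unsatisfiable

From constraints 5 and 12: x3 ≥ x6 and x6 ≥ 4, so x3 ≥ 4. From constraint 11: x3 ≤ 1. But 1 < 4, so no value of x3 works.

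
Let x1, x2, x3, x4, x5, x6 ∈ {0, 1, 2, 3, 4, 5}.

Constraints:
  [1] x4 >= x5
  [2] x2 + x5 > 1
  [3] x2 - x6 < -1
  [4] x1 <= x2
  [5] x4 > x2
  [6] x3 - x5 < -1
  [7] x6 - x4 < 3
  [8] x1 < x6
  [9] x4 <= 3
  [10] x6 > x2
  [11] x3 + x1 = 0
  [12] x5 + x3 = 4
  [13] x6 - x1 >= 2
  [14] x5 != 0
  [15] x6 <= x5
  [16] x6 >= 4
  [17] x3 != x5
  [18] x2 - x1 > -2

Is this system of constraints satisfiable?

Unsatisfiable

From constraints 15 and 16: x5 ≥ x6 and x6 ≥ 4, so x5 ≥ 4. From constraints 1 and 9: x5 ≤ x4 and x4 ≤ 3, so x5 ≤ 3. But 3 < 4, so no value of x5 works.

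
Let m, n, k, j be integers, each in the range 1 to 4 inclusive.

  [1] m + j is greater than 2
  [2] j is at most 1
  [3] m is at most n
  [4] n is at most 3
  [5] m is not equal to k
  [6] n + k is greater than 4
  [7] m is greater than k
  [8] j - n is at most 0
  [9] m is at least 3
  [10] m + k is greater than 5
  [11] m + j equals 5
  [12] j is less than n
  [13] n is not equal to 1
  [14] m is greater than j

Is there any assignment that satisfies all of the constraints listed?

Unsatisfiable

From constraints 3 and 4: m ≤ n ≤ 3. From constraint 2: j ≤ 1. Hence m + j ≤ 4. But constraint 11 requires m + j = 5, and 5 > 4. Contradiction.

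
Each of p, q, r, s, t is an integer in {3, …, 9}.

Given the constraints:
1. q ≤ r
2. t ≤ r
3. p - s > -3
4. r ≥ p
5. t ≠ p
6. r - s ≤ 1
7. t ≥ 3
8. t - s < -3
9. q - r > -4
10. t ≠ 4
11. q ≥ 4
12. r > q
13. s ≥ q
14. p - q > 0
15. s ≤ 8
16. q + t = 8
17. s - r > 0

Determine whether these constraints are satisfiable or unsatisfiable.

Satisfiable

Setting (p, q, r, s, t) = (6, 5, 7, 8, 3) satisfies everything: constraint 3: p - s = -2; constraint 6: r - s = -1, and the others follow.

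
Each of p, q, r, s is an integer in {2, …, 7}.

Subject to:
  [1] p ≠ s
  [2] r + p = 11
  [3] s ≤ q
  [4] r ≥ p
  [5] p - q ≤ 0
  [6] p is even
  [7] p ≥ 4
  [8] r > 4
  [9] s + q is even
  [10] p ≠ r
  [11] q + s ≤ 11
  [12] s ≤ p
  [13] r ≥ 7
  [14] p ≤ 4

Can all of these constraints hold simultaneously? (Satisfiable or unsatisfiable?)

Satisfiable

Try p = 4, q = 7, r = 7, s = 3.
Check constraint 2: r + p = 11; constraint 5: p - q = -3; constraint 11: q + s = 10. The remaining constraints are straightforward to verify.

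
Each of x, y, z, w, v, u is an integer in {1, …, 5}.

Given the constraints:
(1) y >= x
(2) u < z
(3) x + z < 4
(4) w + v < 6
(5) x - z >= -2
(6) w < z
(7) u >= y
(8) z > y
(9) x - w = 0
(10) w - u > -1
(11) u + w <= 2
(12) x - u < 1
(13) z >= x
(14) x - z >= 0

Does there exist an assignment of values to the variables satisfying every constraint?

Unsatisfiable

Constraints 1, 2, 7, and 14 give z ≤ x, x ≤ y, y ≤ u, u < z. Chaining: z ≤ x ≤ y ≤ u < z, which forces z < z — impossible.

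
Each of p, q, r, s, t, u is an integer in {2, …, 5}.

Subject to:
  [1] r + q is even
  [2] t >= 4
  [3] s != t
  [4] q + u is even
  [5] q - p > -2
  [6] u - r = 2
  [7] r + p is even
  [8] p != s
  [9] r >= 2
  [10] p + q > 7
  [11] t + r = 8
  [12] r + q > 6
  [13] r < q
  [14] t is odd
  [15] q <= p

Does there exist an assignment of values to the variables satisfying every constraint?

Satisfiable

Try p = 5, q = 5, r = 3, s = 4, t = 5, u = 5.
Check constraint 5: q - p = 0; constraint 6: u - r = 2. The remaining constraints are straightforward to verify.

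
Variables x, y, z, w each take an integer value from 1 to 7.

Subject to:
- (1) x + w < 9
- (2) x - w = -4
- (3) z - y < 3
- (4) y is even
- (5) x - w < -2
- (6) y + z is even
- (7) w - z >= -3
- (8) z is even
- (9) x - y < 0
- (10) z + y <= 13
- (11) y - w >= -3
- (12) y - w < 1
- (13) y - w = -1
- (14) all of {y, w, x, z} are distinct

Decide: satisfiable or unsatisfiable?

Take x = 1, y = 4, z = 6, w = 5. Then constraint 1: x + w = 6; constraint 2: x - w = -4; constraint 3: z - y = 2, and every other listed constraint is also met.

Satisfiable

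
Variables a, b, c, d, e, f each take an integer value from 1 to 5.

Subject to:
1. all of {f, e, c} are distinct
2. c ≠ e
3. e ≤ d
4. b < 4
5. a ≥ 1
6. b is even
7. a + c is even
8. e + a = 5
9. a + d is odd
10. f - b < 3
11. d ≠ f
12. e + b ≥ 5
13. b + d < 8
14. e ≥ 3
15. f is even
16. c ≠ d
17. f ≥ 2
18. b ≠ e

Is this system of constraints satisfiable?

Satisfiable

The assignment a = 1, b = 2, c = 1, d = 4, e = 4, f = 2 works:
  constraint 8 holds since e + a = 5.
  constraint 10 holds since f - b = 0.
The rest check out directly.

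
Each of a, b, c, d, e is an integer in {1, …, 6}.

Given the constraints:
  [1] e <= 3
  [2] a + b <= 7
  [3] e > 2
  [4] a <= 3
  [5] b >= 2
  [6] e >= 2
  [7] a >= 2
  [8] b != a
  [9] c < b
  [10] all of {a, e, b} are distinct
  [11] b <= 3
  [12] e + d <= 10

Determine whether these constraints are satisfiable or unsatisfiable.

Unsatisfiable

Constraints 1, 4, 5, 6, 7, and 11 confine each of a, e, b to the 2 values {2, 3}.
Constraint 10 requires all 3 of them to be distinct, but only 2 values are available — impossible by the pigeonhole principle.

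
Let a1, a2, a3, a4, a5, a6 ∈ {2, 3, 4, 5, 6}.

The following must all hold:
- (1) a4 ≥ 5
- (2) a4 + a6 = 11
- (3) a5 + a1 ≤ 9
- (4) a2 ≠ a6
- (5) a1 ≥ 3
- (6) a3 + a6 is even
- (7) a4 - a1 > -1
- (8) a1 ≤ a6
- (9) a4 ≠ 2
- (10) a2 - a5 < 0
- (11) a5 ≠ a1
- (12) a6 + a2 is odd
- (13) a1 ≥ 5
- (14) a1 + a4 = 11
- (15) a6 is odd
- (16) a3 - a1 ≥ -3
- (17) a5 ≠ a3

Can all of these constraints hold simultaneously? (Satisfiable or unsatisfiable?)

Try a1 = 5, a2 = 2, a3 = 5, a4 = 6, a5 = 3, a6 = 5.
Check constraint 2: a4 + a6 = 11; constraint 3: a5 + a1 = 8. The remaining constraints are straightforward to verify.

Satisfiable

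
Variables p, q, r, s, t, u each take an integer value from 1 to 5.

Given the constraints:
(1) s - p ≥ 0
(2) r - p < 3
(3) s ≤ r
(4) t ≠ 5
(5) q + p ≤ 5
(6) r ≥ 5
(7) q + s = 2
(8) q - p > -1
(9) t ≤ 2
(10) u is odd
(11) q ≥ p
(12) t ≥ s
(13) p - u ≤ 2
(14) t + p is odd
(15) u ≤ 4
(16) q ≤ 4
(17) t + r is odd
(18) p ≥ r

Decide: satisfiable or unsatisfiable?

Unsatisfiable

From constraints 6 and 18: p ≥ r and r ≥ 5, so p ≥ 5. From constraints 11 and 16: p ≤ q and q ≤ 4, so p ≤ 4. But 4 < 5, so no value of p works.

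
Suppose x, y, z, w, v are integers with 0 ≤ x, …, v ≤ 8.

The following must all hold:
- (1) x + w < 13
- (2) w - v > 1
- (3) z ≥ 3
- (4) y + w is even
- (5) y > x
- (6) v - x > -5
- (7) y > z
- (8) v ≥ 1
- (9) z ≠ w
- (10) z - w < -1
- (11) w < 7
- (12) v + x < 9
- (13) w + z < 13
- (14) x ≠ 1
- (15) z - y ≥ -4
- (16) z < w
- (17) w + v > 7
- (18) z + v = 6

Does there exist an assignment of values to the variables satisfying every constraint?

One satisfying assignment is x = 5, y = 6, z = 4, w = 6, v = 2.
For the less obvious constraints — constraint 1: x + w = 11; constraint 2: w - v = 4 — and the others hold by inspection.

Satisfiable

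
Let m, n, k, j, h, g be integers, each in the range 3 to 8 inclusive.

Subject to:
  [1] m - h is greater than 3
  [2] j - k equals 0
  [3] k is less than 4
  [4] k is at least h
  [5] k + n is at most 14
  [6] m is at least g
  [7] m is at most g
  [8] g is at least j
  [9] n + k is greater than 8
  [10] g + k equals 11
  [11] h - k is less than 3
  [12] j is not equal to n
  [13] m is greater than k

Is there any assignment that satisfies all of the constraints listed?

Satisfiable

Setting (m, n, k, j, h, g) = (8, 8, 3, 3, 3, 8) satisfies everything: constraint 1: m - h = 5; constraint 2: j - k = 0, and the others follow.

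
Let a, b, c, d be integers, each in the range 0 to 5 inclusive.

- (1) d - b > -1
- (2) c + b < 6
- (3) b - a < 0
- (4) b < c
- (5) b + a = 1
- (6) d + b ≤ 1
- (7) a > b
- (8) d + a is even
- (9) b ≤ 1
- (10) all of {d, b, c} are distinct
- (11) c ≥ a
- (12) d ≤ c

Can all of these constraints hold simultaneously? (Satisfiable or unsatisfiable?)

Satisfiable

Take a = 1, b = 0, c = 4, d = 1. Then constraint 1: d - b = 1; constraint 2: c + b = 4; constraint 3: b - a = -1, and every other listed constraint is also met.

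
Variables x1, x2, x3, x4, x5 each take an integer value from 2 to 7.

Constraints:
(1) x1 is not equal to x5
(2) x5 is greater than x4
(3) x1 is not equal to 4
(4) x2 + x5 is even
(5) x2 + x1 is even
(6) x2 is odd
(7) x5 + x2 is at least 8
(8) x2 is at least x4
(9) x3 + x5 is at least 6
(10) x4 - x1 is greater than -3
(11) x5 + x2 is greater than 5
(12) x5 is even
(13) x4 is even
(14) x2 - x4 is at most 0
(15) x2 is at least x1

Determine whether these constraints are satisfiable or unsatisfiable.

Unsatisfiable

Constraint 6 makes x2 odd and constraint 12 makes x5 even, so x2 + x5 must be odd. Constraint 4 says x2 + x5 is even — contradiction.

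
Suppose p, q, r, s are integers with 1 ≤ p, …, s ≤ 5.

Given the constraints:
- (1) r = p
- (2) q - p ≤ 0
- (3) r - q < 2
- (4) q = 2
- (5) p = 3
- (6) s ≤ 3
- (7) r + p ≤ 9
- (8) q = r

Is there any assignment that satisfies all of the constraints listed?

Unsatisfiable

Constraint 4 fixes q = 2 and constraint 5 fixes p = 3. Constraints 1 and 8 give q = r = p, so q = p. But 2 ≠ 3 — contradiction.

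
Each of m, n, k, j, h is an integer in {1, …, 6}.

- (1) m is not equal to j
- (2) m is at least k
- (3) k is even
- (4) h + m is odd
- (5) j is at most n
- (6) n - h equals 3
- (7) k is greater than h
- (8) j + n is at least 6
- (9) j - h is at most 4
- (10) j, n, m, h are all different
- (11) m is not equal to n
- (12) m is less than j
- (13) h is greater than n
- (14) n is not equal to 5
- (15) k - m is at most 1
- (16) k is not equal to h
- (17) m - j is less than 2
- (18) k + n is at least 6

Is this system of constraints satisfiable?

Constraints 2, 5, 7, 12, and 13 give h < k, k ≤ m, m < j, j ≤ n, n < h. Chaining: h < k ≤ m < j ≤ n < h, which forces h < h — impossible.

Unsatisfiable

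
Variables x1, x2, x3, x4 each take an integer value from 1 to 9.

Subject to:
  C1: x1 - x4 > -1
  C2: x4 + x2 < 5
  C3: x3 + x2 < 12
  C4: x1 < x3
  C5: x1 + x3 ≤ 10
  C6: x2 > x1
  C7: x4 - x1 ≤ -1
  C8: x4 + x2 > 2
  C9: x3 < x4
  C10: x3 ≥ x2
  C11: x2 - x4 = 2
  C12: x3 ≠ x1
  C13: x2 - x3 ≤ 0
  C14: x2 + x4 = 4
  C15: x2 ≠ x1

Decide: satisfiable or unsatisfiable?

Constraints 6, 7, 9, and 10 give x1 < x2, x2 ≤ x3, x3 < x4, x4 < x1. Chaining: x1 < x2 ≤ x3 < x4 < x1, which forces x1 < x1 — impossible.

Unsatisfiable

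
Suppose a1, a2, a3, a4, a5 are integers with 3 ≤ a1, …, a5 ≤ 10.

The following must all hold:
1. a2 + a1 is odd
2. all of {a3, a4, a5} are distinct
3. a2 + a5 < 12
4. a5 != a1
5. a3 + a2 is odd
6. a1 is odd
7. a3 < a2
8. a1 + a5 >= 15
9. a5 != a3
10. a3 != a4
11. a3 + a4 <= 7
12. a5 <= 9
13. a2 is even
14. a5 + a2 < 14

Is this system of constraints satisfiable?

Satisfiable

One satisfying assignment is a1 = 9, a2 = 4, a3 = 3, a4 = 4, a5 = 7.
For the less obvious constraints — constraint 3: a2 + a5 = 11; constraint 8: a1 + a5 = 16 — and the others hold by inspection.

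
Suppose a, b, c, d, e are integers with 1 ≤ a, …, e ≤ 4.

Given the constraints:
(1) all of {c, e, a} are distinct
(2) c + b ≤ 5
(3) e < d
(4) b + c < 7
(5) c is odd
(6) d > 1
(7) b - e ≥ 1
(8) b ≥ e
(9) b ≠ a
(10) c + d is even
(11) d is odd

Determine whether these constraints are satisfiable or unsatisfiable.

Satisfiable

The assignment a = 3, b = 4, c = 1, d = 3, e = 2 works:
  constraint 2 holds since c + b = 5.
  constraint 4 holds since b + c = 5.
The rest check out directly.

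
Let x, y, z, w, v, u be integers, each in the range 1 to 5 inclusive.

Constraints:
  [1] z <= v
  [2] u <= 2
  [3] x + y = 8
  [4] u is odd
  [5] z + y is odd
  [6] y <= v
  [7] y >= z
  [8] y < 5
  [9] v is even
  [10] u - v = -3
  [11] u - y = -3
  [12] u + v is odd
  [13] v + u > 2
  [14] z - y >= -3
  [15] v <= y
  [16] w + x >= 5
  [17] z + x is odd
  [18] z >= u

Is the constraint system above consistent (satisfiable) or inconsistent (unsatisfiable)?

Satisfiable

Setting (x, y, z, w, v, u) = (4, 4, 3, 3, 4, 1) satisfies everything: constraint 3: x + y = 8; constraint 10: u - v = -3; constraint 11: u - y = -3, and the others follow.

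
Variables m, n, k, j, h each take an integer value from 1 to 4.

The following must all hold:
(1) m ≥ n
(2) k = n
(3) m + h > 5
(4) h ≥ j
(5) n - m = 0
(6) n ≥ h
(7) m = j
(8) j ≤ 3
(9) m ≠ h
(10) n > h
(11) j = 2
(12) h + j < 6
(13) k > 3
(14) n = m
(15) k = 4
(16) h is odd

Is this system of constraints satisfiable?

Unsatisfiable

Constraint 15 fixes k = 4 and constraint 11 fixes j = 2. Constraints 2, 7, and 14 give k = n = m = j, so k = j. But 4 ≠ 2 — contradiction.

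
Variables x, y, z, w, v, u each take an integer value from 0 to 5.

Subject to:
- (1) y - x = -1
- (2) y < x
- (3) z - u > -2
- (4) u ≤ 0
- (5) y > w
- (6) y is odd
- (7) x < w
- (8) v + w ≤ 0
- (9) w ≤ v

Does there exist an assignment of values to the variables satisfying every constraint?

Unsatisfiable

Constraints 2, 5, and 7 give x < w, w < y, y < x. Chaining: x < w < y < x, which forces x < x — impossible.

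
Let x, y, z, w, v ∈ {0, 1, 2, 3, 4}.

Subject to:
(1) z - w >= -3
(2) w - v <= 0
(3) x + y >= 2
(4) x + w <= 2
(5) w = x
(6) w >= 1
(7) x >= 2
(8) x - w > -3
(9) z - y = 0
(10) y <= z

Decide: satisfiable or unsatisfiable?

From constraint 7: x ≥ 2. From constraint 6: w ≥ 1. Hence x + w ≥ 3. But constraint 4 requires x + w ≤ 2, and 2 < 3. Contradiction.

Unsatisfiable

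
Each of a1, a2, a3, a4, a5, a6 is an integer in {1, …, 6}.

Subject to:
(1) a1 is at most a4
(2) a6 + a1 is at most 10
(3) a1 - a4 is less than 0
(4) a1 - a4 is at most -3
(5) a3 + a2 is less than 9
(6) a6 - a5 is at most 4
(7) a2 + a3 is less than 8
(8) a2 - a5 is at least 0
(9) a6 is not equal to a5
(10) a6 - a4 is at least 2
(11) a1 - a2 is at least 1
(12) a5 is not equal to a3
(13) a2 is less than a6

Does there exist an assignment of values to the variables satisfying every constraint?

Constraints 4, 6, 8, 10, and 11 give a4 − a1 ≥ 3, a1 − a2 ≥ 1, a2 − a5 ≥ 0, a5 − a6 ≥ -4, a6 − a4 ≥ 2.
Adding all 5 inequalities: the left sides telescope to 0, and the right sides sum to 3 + 1 + 0 + (-4) + 2 = 2. So 0 ≥ 2, which is false.

Unsatisfiable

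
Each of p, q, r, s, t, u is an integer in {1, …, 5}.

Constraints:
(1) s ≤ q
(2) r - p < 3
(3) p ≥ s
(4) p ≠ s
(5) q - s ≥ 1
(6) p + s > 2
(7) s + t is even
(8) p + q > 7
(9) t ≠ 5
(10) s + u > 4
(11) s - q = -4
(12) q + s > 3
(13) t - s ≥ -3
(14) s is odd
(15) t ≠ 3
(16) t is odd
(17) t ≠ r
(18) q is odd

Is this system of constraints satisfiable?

The assignment p = 4, q = 5, r = 5, s = 1, t = 1, u = 5 works:
  constraint 2 holds since r - p = 1.
  constraint 5 holds since q - s = 4.
  constraint 6 holds since p + s = 5.
The rest check out directly.

Satisfiable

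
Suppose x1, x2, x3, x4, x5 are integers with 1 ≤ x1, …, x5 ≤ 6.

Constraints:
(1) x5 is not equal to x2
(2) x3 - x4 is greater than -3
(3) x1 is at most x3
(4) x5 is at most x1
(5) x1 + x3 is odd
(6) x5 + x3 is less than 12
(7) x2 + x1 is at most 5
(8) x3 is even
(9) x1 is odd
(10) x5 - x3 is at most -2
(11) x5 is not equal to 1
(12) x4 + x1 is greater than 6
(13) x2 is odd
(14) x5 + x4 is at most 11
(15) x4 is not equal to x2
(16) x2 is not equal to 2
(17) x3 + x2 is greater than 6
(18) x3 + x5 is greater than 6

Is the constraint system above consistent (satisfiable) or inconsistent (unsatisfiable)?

Try x1 = 3, x2 = 1, x3 = 6, x4 = 6, x5 = 3.
Check constraint 2: x3 - x4 = 0; constraint 6: x5 + x3 = 9; constraint 7: x2 + x1 = 4. The remaining constraints are straightforward to verify.

Satisfiable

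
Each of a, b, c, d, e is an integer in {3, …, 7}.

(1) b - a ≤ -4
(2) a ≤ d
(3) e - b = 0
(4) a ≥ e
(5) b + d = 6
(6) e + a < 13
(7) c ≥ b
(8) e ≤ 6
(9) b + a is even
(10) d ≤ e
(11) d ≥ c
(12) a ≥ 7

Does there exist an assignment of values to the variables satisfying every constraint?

From constraints 2 and 12: d ≥ a and a ≥ 7, so d ≥ 7. From constraints 8 and 10: d ≤ e and e ≤ 6, so d ≤ 6. But 6 < 7, so no value of d works.

Unsatisfiable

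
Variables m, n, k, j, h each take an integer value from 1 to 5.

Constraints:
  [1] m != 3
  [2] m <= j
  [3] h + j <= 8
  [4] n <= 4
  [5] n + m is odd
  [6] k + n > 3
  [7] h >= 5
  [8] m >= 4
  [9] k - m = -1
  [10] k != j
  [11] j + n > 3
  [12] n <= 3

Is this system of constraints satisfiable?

From constraint 7: h ≥ 5. From constraints 2 and 8: j ≥ m ≥ 4. Hence h + j ≥ 9. But constraint 3 requires h + j ≤ 8, and 8 < 9. Contradiction.

Unsatisfiable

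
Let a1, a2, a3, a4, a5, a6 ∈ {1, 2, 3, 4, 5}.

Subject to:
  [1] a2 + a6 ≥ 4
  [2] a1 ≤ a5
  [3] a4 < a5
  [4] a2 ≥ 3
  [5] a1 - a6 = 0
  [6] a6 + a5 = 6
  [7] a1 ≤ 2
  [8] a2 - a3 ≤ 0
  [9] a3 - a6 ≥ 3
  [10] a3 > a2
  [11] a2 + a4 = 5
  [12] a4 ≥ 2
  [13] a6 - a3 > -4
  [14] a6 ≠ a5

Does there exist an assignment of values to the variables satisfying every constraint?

One satisfying assignment is a1 = 1, a2 = 3, a3 = 4, a4 = 2, a5 = 5, a6 = 1.
For the less obvious constraints — constraint 1: a2 + a6 = 4; constraint 5: a1 - a6 = 0 — and the others hold by inspection.

Satisfiable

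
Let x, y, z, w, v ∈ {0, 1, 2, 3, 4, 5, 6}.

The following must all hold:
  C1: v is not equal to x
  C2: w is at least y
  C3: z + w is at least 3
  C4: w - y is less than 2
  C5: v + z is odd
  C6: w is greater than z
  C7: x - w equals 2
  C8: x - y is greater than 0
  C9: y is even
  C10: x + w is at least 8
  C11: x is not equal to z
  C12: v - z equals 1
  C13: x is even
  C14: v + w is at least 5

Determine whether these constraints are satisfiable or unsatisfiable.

The assignment x = 6, y = 4, z = 0, w = 4, v = 1 works:
  constraint 3 holds since z + w = 4.
  constraint 4 holds since w - y = 0.
The rest check out directly.

Satisfiable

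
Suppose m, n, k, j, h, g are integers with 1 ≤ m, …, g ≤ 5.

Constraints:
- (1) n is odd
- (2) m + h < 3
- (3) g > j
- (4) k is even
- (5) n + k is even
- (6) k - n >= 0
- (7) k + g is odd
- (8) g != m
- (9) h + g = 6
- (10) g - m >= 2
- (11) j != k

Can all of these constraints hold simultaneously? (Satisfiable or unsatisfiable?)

Unsatisfiable

Constraint 1 makes n odd and constraint 4 makes k even, so n + k must be odd. Constraint 5 says n + k is even — contradiction.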